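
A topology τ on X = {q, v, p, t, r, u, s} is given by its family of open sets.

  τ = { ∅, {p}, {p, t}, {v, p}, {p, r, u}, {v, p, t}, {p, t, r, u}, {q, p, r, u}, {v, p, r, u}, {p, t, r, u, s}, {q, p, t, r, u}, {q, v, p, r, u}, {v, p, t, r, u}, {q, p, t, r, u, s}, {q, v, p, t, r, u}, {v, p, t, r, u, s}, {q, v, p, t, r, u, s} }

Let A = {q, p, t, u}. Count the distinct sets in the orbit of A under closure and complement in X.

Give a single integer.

6

X∖A={v, r, s}, int(X∖A)=∅, hence cl(A)={q, v, p, t, r, u, s}
Orbit (k=closure, c=complement):
  1. A     = {q, p, t, u}
  2. kA    = {q, v, p, t, r, u, s}
  3. cA    = {v, r, s}
  4. ckA   = ∅
  5. kcA   = {q, v, r, u, s}
  6. ckcA  = {p, t}
(closed under both — stop)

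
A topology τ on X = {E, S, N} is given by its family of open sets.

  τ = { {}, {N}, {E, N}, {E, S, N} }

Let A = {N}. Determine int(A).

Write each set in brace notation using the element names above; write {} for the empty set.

{N}

opens ⊆ A: {}, {N}; union → int = {N}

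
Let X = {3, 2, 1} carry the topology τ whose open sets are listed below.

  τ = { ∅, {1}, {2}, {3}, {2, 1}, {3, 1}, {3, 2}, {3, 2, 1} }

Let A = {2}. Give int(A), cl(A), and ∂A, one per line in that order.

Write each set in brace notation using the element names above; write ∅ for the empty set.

int(A) = {2}
cl(A)  = {2}
∂A     = ∅

interior: largest open inside A is {2} (from ∅, {2})
cl via duality: int({3, 1}) = {3, 1}, so X∖{3, 1} = {2}
cl∖int = ∅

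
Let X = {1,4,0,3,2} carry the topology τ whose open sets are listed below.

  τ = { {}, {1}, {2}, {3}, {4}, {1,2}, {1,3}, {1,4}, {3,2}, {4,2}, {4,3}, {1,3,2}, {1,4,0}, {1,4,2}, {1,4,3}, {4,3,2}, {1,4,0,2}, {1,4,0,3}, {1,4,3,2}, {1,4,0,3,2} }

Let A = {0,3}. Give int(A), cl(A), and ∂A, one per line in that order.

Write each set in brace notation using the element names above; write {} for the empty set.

int(A) = {3}
cl(A)  = {0,3}
∂A     = {0}

interior: largest open inside A is {3} (from {}, {3})
cl via duality: int({1,4,2}) = {1,4,2}, so X∖{1,4,2} = {0,3}
cl∖int = {0}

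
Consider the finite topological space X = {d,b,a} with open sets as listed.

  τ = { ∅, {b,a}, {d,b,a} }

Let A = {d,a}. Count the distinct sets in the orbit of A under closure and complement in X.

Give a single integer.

cl via duality: int({b}) = ∅, so X∖∅ = {d,b,a}
Write k for closure, c for complement:
  1. A     = {d,a}
  2. kA    = {d,b,a}
  3. cA    = {b}
  4. ckA   = ∅
applying k or c yields no new set

4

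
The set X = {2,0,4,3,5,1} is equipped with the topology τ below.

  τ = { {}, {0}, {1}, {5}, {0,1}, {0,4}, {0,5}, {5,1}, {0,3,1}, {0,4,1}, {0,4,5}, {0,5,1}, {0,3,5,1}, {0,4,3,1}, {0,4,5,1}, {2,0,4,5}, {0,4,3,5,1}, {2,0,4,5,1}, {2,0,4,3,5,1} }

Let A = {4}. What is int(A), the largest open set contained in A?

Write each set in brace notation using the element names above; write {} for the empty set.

opens ⊆ A: {}; union → int = {}

{}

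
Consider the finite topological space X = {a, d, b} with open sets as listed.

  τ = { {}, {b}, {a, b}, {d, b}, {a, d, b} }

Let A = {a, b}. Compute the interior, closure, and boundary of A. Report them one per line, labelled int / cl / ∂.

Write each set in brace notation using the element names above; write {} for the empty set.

open subsets of A: {}, {b}, {a, b}; so int(A) = {a, b}
closure: X∖int(X∖A) = X∖{} = {a, d, b}
∂A = {a, d, b} minus {a, b} = {d}

int(A) = {a, b}
cl(A)  = {a, d, b}
∂A     = {d}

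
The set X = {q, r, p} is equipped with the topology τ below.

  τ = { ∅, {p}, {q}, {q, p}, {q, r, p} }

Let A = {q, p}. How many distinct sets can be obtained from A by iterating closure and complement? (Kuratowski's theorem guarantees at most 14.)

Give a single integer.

complement {r}; its interior ∅; cl(A) = X∖∅ = {q, r, p}
With k = closure, c = complement:
  1. A     = {q, p}
  2. kA    = {q, r, p}
  3. cA    = {r}
  4. ckA   = ∅
k, c of each give nothing new

4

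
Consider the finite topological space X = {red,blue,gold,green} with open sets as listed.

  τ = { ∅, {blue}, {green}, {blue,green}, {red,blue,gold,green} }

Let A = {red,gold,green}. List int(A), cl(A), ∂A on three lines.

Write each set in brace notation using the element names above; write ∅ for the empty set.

int(A) = {green}
cl(A)  = {red,gold,green}
∂A     = {red,gold}

opens ⊆ A: ∅, {green}; union → int = {green}
complement {blue}; its interior {blue}; cl(A) = X∖{blue} = {red,gold,green}
boundary = {red,gold,green} ∖ {green} = {red,gold}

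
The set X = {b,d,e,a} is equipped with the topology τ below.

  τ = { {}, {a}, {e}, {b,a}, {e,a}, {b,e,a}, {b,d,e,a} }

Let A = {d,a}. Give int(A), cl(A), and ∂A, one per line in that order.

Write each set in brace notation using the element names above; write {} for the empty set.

int(A) = {a}
cl(A)  = {b,d,a}
∂A     = {b,d}

U open, U⊆A: {}, {a}. int(A) = ⋃ = {a}
X∖A={b,e}, int(X∖A)={e}, hence cl(A)={b,d,a}
∂A: remove int from cl → {b,d}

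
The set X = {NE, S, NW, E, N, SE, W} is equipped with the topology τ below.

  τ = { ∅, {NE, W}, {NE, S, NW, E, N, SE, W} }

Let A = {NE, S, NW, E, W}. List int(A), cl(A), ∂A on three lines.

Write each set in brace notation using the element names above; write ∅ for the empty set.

int(A) = {NE, W}
cl(A)  = {NE, S, NW, E, N, SE, W}
∂A     = {S, NW, E, N, SE}

open subsets of A: ∅, {NE, W}; so int(A) = {NE, W}
closure: X∖int(X∖A) = X∖∅ = {NE, S, NW, E, N, SE, W}
∂A = {NE, S, NW, E, N, SE, W} minus {NE, W} = {S, NW, E, N, SE}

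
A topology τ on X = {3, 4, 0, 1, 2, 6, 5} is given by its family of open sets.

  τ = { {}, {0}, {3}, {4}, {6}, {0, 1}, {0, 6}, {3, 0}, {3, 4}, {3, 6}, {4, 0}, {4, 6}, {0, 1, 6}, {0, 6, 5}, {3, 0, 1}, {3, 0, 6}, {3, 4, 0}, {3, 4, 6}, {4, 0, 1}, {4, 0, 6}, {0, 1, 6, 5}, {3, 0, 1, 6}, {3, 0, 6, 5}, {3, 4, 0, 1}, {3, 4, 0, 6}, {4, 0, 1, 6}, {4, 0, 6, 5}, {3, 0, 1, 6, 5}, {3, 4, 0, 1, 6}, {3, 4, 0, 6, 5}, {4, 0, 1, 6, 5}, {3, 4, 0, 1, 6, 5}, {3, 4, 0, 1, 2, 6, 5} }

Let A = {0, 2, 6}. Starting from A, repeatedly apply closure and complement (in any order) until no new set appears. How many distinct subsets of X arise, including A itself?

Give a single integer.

8

complement {3, 4, 1, 5}; its interior {3, 4}; cl(A) = X∖{3, 4} = {0, 1, 2, 6, 5}
With k = closure, c = complement:
  1. A     = {0, 2, 6}
  2. kA    = {0, 1, 2, 6, 5}
  3. cA    = {3, 4, 1, 5}
  4. ckA   = {3, 4}
  5. kcA   = {3, 4, 1, 2, 5}
  6. kckA  = {3, 4, 2}
  7. ckcA  = {0, 6}
  8. ckckA = {0, 1, 6, 5}
k, c of each give nothing new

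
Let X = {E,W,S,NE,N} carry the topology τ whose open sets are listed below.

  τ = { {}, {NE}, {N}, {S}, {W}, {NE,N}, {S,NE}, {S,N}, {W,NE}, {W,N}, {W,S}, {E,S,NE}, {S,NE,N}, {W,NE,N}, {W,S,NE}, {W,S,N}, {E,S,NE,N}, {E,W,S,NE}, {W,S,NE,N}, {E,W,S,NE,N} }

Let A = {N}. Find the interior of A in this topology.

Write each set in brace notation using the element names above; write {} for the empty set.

{N}

open subsets of A: {}, {N}; so int(A) = {N}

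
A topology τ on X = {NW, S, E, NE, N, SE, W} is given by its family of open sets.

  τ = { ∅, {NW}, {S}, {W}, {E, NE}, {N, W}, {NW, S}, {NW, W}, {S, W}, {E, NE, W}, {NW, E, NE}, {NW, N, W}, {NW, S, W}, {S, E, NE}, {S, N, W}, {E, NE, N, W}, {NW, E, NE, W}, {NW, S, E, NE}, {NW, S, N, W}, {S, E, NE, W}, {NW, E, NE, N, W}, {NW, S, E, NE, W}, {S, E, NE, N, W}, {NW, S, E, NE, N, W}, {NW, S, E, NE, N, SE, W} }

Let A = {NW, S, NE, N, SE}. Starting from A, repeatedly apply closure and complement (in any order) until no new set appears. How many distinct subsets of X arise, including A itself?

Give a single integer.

closure: X∖int(X∖A) = X∖{W} = {NW, S, E, NE, N, SE}
Let k=closure and c=complement:
  1. A     = {NW, S, NE, N, SE}
  2. kA    = {NW, S, E, NE, N, SE}
  3. cA    = {E, W}
  4. ckA   = {W}
  5. kcA   = {E, NE, N, SE, W}
  6. kckA  = {N, SE, W}
  7. ckcA  = {NW, S}
  8. ckckA = {NW, S, E, NE}
  9. kckcA = {NW, S, SE}
  10. kckckA = {NW, S, E, NE, SE}
  11. ckckcA = {E, NE, N, W}
  12. ckckckA = {N, W}
— saturated at 12

12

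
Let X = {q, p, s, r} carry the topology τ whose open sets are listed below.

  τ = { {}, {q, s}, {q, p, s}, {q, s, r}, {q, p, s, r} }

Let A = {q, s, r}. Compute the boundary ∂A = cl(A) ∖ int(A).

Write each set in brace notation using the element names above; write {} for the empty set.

{p}

open subsets of A: {}, {q, s}, {q, s, r}; so int(A) = {q, s, r}
closure: X∖int(X∖A) = X∖{} = {q, p, s, r}
∂A = {q, p, s, r} minus {q, s, r} = {p}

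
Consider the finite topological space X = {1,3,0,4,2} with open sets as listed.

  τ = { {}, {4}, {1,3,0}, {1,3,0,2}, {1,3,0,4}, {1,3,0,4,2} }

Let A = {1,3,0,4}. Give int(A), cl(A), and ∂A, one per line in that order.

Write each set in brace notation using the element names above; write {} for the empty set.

opens ⊆ A: {}, {4}, {1,3,0}, {1,3,0,4}; union → int = {1,3,0,4}
complement {2}; its interior {}; cl(A) = X∖{} = {1,3,0,4,2}
boundary = {1,3,0,4,2} ∖ {1,3,0,4} = {2}

int(A) = {1,3,0,4}
cl(A)  = {1,3,0,4,2}
∂A     = {2}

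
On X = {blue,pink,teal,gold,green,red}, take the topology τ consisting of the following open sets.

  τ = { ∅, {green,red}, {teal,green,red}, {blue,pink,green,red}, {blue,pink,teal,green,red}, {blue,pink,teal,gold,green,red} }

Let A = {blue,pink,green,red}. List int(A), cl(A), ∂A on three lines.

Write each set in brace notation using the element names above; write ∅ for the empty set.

int(A) = {blue,pink,green,red}
cl(A)  = {blue,pink,teal,gold,green,red}
∂A     = {teal,gold}

open subsets of A: ∅, {green,red}, {blue,pink,green,red}; so int(A) = {blue,pink,green,red}
closure: X∖int(X∖A) = X∖∅ = {blue,pink,teal,gold,green,red}
∂A = {blue,pink,teal,gold,green,red} minus {blue,pink,green,red} = {teal,gold}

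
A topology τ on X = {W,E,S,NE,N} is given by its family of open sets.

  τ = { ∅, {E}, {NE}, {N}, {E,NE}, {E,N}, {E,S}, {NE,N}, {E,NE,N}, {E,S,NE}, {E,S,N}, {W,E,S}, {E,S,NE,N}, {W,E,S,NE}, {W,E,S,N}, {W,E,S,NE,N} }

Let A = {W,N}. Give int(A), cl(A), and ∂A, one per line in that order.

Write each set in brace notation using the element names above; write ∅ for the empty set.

opens ⊆ A: ∅, {N}; union → int = {N}
complement {E,S,NE}; its interior {E,S,NE}; cl(A) = X∖{E,S,NE} = {W,N}
boundary = {W,N} ∖ {N} = {W}

int(A) = {N}
cl(A)  = {W,N}
∂A     = {W}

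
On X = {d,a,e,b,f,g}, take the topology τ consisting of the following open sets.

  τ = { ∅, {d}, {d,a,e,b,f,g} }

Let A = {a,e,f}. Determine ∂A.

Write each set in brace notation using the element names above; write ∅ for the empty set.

open subsets of A: ∅; so int(A) = ∅
closure: X∖int(X∖A) = X∖{d} = {a,e,b,f,g}
∂A = {a,e,b,f,g} minus ∅ = {a,e,b,f,g}

{a,e,b,f,g}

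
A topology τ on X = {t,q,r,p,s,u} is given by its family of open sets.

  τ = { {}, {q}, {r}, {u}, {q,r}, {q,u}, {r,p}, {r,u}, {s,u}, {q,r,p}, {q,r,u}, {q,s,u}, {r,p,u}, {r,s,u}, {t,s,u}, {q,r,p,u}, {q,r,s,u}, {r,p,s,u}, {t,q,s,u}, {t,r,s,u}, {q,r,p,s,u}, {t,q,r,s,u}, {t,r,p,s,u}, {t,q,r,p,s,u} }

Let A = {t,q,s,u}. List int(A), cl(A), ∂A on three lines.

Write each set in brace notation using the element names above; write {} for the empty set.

interior: largest open inside A is {t,q,s,u} (from {}, {q}, {u}, {s,u}, {q,u}, {q,s,u}, {t,s,u}, {t,q,s,u})
cl via duality: int({r,p}) = {r,p}, so X∖{r,p} = {t,q,s,u}
cl∖int = {}

int(A) = {t,q,s,u}
cl(A)  = {t,q,s,u}
∂A     = {}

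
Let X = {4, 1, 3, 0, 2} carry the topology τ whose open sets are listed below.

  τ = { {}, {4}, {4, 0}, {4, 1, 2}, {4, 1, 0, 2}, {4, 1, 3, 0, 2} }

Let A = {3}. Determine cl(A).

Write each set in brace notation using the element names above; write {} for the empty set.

complement {4, 1, 0, 2}; its interior {4, 1, 0, 2}; cl(A) = X∖{4, 1, 0, 2} = {3}

{3}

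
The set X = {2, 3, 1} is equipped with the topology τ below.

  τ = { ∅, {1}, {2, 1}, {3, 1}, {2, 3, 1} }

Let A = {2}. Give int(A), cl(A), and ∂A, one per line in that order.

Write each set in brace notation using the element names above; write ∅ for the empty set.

int(A) = ∅
cl(A)  = {2}
∂A     = {2}

U open, U⊆A: ∅. int(A) = ⋃ = ∅
X∖A={3, 1}, int(X∖A)={3, 1}, hence cl(A)={2}
∂A: remove int from cl → {2}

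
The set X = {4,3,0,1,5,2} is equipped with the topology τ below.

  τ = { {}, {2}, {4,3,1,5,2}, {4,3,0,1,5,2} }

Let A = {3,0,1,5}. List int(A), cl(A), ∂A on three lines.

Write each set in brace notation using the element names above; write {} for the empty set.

int(A) = {}
cl(A)  = {4,3,0,1,5}
∂A     = {4,3,0,1,5}

open subsets of A: {}; so int(A) = {}
closure: X∖int(X∖A) = X∖{2} = {4,3,0,1,5}
∂A = {4,3,0,1,5} minus {} = {4,3,0,1,5}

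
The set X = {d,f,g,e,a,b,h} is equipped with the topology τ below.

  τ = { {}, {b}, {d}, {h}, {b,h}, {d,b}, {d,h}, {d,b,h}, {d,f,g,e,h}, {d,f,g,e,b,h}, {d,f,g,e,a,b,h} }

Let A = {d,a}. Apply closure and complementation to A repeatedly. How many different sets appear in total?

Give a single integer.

6

X∖A={f,g,e,b,h}, int(X∖A)={b,h}, hence cl(A)={d,f,g,e,a}
Orbit (k=closure, c=complement):
  1. A     = {d,a}
  2. kA    = {d,f,g,e,a}
  3. cA    = {f,g,e,b,h}
  4. ckA   = {b,h}
  5. kcA   = {f,g,e,a,b,h}
  6. ckcA  = {d}
(closed under both — stop)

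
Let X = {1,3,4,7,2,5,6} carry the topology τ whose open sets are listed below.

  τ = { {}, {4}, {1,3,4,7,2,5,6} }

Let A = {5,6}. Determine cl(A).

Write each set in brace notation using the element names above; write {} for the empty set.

{1,3,7,2,5,6}

X∖A={1,3,4,7,2}, int(X∖A)={4}, hence cl(A)={1,3,7,2,5,6}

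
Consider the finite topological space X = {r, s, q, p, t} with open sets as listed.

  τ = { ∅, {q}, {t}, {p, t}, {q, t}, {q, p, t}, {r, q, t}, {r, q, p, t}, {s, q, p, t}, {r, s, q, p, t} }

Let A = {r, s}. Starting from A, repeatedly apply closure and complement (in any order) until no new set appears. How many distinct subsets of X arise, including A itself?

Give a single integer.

4

X∖A={q, p, t}, int(X∖A)={q, p, t}, hence cl(A)={r, s}
Orbit (k=closure, c=complement):
  1. A     = {r, s}
  2. cA    = {q, p, t}
  3. kcA   = {r, s, q, p, t}
  4. ckcA  = ∅
(closed under both — stop)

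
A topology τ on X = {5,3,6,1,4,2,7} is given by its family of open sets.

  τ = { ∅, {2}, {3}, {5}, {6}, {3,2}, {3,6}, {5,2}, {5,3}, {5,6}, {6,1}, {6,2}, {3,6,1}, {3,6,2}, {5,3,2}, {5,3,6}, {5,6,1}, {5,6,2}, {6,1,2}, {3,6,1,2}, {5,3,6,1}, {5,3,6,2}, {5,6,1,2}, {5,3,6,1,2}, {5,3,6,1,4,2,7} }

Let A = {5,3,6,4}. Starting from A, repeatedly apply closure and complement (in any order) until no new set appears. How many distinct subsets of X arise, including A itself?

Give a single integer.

X∖A={1,2,7}, int(X∖A)={2}, hence cl(A)={5,3,6,1,4,7}
Orbit (k=closure, c=complement):
  1. A     = {5,3,6,4}
  2. kA    = {5,3,6,1,4,7}
  3. cA    = {1,2,7}
  4. ckA   = {2}
  5. kcA   = {1,4,2,7}
  6. kckA  = {4,2,7}
  7. ckcA  = {5,3,6}
  8. ckckA = {5,3,6,1}
(closed under both — stop)

8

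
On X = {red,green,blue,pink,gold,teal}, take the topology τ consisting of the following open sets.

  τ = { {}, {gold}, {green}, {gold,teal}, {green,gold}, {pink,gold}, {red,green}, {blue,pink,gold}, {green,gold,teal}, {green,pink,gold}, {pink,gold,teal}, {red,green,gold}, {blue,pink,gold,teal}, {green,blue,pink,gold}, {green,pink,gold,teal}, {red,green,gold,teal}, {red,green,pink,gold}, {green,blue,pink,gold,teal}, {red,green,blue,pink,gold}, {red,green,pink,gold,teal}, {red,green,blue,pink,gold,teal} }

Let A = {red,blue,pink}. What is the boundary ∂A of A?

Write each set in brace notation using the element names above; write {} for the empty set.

opens ⊆ A: {}; union → int = {}
complement {green,gold,teal}; its interior {green,gold,teal}; cl(A) = X∖{green,gold,teal} = {red,blue,pink}
boundary = {red,blue,pink} ∖ {} = {red,blue,pink}

{red,blue,pink}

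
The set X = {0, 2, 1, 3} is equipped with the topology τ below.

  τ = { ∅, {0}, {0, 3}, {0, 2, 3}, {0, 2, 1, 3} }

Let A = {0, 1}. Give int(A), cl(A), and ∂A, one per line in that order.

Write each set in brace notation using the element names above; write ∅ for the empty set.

int(A) = {0}
cl(A)  = {0, 2, 1, 3}
∂A     = {2, 1, 3}

open subsets of A: ∅, {0}; so int(A) = {0}
closure: X∖int(X∖A) = X∖∅ = {0, 2, 1, 3}
∂A = {0, 2, 1, 3} minus {0} = {2, 1, 3}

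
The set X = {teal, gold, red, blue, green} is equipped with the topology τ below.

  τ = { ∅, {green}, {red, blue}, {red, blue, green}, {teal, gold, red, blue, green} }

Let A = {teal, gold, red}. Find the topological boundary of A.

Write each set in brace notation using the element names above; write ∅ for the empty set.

interior: largest open inside A is ∅ (from ∅)
cl via duality: int({blue, green}) = {green}, so X∖{green} = {teal, gold, red, blue}
cl∖int = {teal, gold, red, blue}

{teal, gold, red, blue}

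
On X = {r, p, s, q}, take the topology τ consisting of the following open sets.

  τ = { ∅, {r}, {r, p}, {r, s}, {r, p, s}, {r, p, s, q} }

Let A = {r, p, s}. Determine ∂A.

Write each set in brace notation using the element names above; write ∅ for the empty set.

open subsets of A: ∅, {r}, {r, p}, {r, s}, {r, p, s}; so int(A) = {r, p, s}
closure: X∖int(X∖A) = X∖∅ = {r, p, s, q}
∂A = {r, p, s, q} minus {r, p, s} = {q}

{q}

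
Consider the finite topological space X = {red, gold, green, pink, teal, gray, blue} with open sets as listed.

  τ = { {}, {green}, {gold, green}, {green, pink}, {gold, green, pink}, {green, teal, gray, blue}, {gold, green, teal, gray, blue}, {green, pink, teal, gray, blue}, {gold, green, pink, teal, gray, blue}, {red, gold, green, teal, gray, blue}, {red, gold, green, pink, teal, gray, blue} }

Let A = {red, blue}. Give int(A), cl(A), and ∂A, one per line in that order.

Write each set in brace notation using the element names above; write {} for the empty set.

open subsets of A: {}; so int(A) = {}
closure: X∖int(X∖A) = X∖{gold, green, pink} = {red, teal, gray, blue}
∂A = {red, teal, gray, blue} minus {} = {red, teal, gray, blue}

int(A) = {}
cl(A)  = {red, teal, gray, blue}
∂A     = {red, teal, gray, blue}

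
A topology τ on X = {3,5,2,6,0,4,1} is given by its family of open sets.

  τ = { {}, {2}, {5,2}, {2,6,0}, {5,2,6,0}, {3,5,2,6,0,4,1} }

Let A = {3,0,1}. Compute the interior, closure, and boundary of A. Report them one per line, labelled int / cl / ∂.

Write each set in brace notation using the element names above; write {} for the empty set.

U open, U⊆A: {}. int(A) = ⋃ = {}
X∖A={5,2,6,4}, int(X∖A)={5,2}, hence cl(A)={3,6,0,4,1}
∂A: remove int from cl → {3,6,0,4,1}

int(A) = {}
cl(A)  = {3,6,0,4,1}
∂A     = {3,6,0,4,1}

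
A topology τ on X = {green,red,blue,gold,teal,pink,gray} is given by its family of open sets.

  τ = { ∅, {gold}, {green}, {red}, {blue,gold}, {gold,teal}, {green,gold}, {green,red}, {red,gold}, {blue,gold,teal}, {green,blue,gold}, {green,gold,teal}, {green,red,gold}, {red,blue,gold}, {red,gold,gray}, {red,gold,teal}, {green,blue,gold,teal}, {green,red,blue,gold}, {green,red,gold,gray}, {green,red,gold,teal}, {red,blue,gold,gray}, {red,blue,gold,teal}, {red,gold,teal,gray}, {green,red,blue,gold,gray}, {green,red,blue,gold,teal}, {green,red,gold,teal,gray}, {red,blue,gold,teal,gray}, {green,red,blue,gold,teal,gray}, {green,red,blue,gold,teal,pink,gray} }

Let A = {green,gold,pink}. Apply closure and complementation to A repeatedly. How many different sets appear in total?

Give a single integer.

cl via duality: int({red,blue,teal,gray}) = {red}, so X∖{red} = {green,blue,gold,teal,pink,gray}
Write k for closure, c for complement:
  1. A     = {green,gold,pink}
  2. kA    = {green,blue,gold,teal,pink,gray}
  3. cA    = {red,blue,teal,gray}
  4. ckA   = {red}
  5. kcA   = {red,blue,teal,pink,gray}
  6. kckA  = {red,pink,gray}
  7. ckcA  = {green,gold}
  8. ckckA = {green,blue,gold,teal}
applying k or c yields no new set

8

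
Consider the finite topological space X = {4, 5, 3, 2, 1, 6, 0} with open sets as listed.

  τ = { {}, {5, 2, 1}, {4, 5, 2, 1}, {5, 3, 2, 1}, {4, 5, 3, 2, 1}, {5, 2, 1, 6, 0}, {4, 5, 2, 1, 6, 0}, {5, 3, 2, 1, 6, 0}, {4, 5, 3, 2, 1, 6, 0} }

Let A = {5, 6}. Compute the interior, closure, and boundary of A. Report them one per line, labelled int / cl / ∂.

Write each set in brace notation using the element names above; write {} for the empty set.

int(A) = {}
cl(A)  = {4, 5, 3, 2, 1, 6, 0}
∂A     = {4, 5, 3, 2, 1, 6, 0}

U open, U⊆A: {}. int(A) = ⋃ = {}
X∖A={4, 3, 2, 1, 0}, int(X∖A)={}, hence cl(A)={4, 5, 3, 2, 1, 6, 0}
∂A: remove int from cl → {4, 5, 3, 2, 1, 6, 0}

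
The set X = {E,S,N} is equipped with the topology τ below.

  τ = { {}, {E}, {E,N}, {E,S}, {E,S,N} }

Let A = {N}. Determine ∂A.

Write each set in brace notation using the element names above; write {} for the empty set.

opens ⊆ A: {}; union → int = {}
complement {E,S}; its interior {E,S}; cl(A) = X∖{E,S} = {N}
boundary = {N} ∖ {} = {N}

{N}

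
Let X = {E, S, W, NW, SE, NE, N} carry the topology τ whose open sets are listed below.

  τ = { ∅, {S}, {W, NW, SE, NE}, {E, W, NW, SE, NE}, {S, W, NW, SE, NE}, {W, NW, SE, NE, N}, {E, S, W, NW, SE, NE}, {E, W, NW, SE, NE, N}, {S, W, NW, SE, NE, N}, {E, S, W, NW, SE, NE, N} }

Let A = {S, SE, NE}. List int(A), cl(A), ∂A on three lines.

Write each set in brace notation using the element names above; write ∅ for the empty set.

open subsets of A: ∅, {S}; so int(A) = {S}
closure: X∖int(X∖A) = X∖∅ = {E, S, W, NW, SE, NE, N}
∂A = {E, S, W, NW, SE, NE, N} minus {S} = {E, W, NW, SE, NE, N}

int(A) = {S}
cl(A)  = {E, S, W, NW, SE, NE, N}
∂A     = {E, W, NW, SE, NE, N}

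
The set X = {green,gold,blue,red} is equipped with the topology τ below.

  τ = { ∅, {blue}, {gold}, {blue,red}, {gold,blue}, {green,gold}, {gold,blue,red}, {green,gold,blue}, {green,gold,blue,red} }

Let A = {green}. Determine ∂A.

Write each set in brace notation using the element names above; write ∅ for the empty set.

{green}

opens ⊆ A: ∅; union → int = ∅
complement {gold,blue,red}; its interior {gold,blue,red}; cl(A) = X∖{gold,blue,red} = {green}
boundary = {green} ∖ ∅ = {green}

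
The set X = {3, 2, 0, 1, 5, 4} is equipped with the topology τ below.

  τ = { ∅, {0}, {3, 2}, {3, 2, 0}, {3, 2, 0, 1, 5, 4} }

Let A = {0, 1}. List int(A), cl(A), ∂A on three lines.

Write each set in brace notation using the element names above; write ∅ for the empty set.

int(A) = {0}
cl(A)  = {0, 1, 5, 4}
∂A     = {1, 5, 4}

interior: largest open inside A is {0} (from ∅, {0})
cl via duality: int({3, 2, 5, 4}) = {3, 2}, so X∖{3, 2} = {0, 1, 5, 4}
cl∖int = {1, 5, 4}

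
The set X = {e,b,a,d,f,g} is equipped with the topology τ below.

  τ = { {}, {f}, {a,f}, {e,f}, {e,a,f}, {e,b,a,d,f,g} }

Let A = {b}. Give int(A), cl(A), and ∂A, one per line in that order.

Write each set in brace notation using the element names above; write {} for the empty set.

int(A) = {}
cl(A)  = {b,d,g}
∂A     = {b,d,g}

open subsets of A: {}; so int(A) = {}
closure: X∖int(X∖A) = X∖{e,a,f} = {b,d,g}
∂A = {b,d,g} minus {} = {b,d,g}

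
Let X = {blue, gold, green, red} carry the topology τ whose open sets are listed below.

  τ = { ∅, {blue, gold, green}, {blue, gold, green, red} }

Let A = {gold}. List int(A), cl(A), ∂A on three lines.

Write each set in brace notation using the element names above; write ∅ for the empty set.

open subsets of A: ∅; so int(A) = ∅
closure: X∖int(X∖A) = X∖∅ = {blue, gold, green, red}
∂A = {blue, gold, green, red} minus ∅ = {blue, gold, green, red}

int(A) = ∅
cl(A)  = {blue, gold, green, red}
∂A     = {blue, gold, green, red}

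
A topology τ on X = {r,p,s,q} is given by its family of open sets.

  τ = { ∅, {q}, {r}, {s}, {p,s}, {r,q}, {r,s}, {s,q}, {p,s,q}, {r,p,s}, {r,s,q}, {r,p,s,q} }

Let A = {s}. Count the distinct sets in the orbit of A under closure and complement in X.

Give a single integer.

4

complement {r,p,q}; its interior {r,q}; cl(A) = X∖{r,q} = {p,s}
With k = closure, c = complement:
  1. A     = {s}
  2. kA    = {p,s}
  3. cA    = {r,p,q}
  4. ckA   = {r,q}
k, c of each give nothing new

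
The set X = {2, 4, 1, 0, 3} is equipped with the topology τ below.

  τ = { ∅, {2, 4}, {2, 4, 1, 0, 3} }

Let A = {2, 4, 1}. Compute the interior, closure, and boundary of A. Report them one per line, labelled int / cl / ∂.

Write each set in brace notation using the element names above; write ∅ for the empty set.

int(A) = {2, 4}
cl(A)  = {2, 4, 1, 0, 3}
∂A     = {1, 0, 3}

U open, U⊆A: ∅, {2, 4}. int(A) = ⋃ = {2, 4}
X∖A={0, 3}, int(X∖A)=∅, hence cl(A)={2, 4, 1, 0, 3}
∂A: remove int from cl → {1, 0, 3}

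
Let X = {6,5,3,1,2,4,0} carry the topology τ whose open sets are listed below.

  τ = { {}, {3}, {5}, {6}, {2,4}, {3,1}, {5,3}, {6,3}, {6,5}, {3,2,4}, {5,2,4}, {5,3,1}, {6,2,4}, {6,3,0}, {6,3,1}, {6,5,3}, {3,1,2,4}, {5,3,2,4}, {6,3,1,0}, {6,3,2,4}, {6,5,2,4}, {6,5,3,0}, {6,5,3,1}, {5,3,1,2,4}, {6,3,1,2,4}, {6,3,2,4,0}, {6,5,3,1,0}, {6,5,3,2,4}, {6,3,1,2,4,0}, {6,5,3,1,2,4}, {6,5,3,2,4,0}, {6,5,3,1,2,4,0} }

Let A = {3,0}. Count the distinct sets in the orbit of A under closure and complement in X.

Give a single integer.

complement {6,5,1,2,4}; its interior {6,5,2,4}; cl(A) = X∖{6,5,2,4} = {3,1,0}
With k = closure, c = complement:
  1. A     = {3,0}
  2. kA    = {3,1,0}
  3. cA    = {6,5,1,2,4}
  4. ckA   = {6,5,2,4}
  5. kcA   = {6,5,1,2,4,0}
  6. kckA  = {6,5,2,4,0}
  7. ckcA  = {3}
  8. ckckA = {3,1}
k, c of each give nothing new

8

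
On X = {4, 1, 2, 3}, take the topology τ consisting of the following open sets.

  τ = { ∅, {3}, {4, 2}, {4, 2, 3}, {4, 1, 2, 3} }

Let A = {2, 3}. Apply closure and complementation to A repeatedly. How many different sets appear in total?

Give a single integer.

complement {4, 1}; its interior ∅; cl(A) = X∖∅ = {4, 1, 2, 3}
With k = closure, c = complement:
  1. A     = {2, 3}
  2. kA    = {4, 1, 2, 3}
  3. cA    = {4, 1}
  4. ckA   = ∅
  5. kcA   = {4, 1, 2}
  6. ckcA  = {3}
  7. kckcA = {1, 3}
  8. ckckcA = {4, 2}
k, c of each give nothing new

8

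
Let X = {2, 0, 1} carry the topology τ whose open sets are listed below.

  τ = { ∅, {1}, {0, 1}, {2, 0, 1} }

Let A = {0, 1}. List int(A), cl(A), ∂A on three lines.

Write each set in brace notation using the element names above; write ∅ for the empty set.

int(A) = {0, 1}
cl(A)  = {2, 0, 1}
∂A     = {2}

interior: largest open inside A is {0, 1} (from ∅, {1}, {0, 1})
cl via duality: int({2}) = ∅, so X∖∅ = {2, 0, 1}
cl∖int = {2}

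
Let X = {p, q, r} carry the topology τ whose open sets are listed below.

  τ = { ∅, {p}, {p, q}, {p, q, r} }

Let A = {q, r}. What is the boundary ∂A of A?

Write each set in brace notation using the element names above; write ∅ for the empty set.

open subsets of A: ∅; so int(A) = ∅
closure: X∖int(X∖A) = X∖{p} = {q, r}
∂A = {q, r} minus ∅ = {q, r}

{q, r}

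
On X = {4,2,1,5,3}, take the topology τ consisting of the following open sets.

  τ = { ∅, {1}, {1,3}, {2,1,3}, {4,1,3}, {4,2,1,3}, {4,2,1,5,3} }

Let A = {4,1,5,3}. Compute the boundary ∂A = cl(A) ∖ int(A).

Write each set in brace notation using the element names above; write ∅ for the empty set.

{2,5}

opens ⊆ A: ∅, {1}, {1,3}, {4,1,3}; union → int = {4,1,3}
complement {2}; its interior ∅; cl(A) = X∖∅ = {4,2,1,5,3}
boundary = {4,2,1,5,3} ∖ {4,1,3} = {2,5}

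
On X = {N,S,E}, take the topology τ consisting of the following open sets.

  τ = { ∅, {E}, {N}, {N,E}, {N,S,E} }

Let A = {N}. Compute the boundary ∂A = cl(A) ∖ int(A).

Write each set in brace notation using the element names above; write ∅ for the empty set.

interior: largest open inside A is {N} (from ∅, {N})
cl via duality: int({S,E}) = {E}, so X∖{E} = {N,S}
cl∖int = {S}

{S}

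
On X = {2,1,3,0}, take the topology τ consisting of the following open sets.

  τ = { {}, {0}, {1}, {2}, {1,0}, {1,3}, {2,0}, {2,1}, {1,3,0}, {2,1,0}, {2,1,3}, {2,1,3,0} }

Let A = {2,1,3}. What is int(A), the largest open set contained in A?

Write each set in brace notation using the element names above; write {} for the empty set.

{2,1,3}

U open, U⊆A: {}, {2}, {1}, {2,1}, {1,3}, {2,1,3}. int(A) = ⋃ = {2,1,3}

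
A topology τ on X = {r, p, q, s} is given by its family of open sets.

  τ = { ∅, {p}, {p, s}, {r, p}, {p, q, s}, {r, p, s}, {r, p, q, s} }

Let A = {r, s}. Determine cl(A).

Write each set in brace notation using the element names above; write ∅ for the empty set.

{r, q, s}

cl via duality: int({p, q}) = {p}, so X∖{p} = {r, q, s}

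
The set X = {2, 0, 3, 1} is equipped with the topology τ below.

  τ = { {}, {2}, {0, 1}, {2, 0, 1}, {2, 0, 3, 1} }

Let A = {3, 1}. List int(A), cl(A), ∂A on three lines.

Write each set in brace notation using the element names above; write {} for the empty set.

int(A) = {}
cl(A)  = {0, 3, 1}
∂A     = {0, 3, 1}

U open, U⊆A: {}. int(A) = ⋃ = {}
X∖A={2, 0}, int(X∖A)={2}, hence cl(A)={0, 3, 1}
∂A: remove int from cl → {0, 3, 1}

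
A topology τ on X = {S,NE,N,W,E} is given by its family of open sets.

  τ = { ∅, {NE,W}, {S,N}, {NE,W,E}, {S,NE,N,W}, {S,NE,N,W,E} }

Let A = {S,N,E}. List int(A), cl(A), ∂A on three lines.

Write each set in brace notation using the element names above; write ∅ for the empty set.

interior: largest open inside A is {S,N} (from ∅, {S,N})
cl via duality: int({NE,W}) = {NE,W}, so X∖{NE,W} = {S,N,E}
cl∖int = {E}

int(A) = {S,N}
cl(A)  = {S,N,E}
∂A     = {E}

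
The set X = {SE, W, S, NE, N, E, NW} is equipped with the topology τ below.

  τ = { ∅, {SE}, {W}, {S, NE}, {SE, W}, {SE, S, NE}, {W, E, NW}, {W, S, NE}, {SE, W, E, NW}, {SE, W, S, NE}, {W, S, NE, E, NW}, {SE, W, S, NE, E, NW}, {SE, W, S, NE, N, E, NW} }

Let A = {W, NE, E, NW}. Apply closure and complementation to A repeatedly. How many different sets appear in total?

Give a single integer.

X∖A={SE, S, N}, int(X∖A)={SE}, hence cl(A)={W, S, NE, N, E, NW}
Orbit (k=closure, c=complement):
  1. A     = {W, NE, E, NW}
  2. kA    = {W, S, NE, N, E, NW}
  3. cA    = {SE, S, N}
  4. ckA   = {SE}
  5. kcA   = {SE, S, NE, N}
  6. kckA  = {SE, N}
  7. ckcA  = {W, E, NW}
  8. ckckA = {W, S, NE, E, NW}
  9. kckcA = {W, N, E, NW}
  10. ckckcA = {SE, S, NE}
(closed under both — stop)

10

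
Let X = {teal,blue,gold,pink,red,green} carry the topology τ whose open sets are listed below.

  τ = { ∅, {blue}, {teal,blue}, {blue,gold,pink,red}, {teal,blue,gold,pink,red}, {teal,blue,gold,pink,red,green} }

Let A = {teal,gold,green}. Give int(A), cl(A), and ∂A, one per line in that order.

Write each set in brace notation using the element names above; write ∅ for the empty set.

int(A) = ∅
cl(A)  = {teal,gold,pink,red,green}
∂A     = {teal,gold,pink,red,green}

opens ⊆ A: ∅; union → int = ∅
complement {blue,pink,red}; its interior {blue}; cl(A) = X∖{blue} = {teal,gold,pink,red,green}
boundary = {teal,gold,pink,red,green} ∖ ∅ = {teal,gold,pink,red,green}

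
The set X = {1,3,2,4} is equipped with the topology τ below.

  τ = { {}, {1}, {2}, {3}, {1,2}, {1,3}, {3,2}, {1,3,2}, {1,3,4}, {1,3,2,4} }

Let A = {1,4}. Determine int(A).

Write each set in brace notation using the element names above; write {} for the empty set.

opens ⊆ A: {}, {1}; union → int = {1}

{1}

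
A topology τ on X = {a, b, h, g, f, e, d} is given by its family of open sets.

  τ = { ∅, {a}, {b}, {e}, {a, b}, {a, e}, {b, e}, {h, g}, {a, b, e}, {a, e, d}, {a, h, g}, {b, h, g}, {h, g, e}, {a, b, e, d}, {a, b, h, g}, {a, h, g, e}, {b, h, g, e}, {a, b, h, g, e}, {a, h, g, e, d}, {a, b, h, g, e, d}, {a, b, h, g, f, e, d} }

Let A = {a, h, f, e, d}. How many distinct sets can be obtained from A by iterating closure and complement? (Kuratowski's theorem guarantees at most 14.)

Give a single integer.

10

X∖A={b, g}, int(X∖A)={b}, hence cl(A)={a, h, g, f, e, d}
Orbit (k=closure, c=complement):
  1. A     = {a, h, f, e, d}
  2. kA    = {a, h, g, f, e, d}
  3. cA    = {b, g}
  4. ckA   = {b}
  5. kcA   = {b, h, g, f}
  6. kckA  = {b, f}
  7. ckcA  = {a, e, d}
  8. ckckA = {a, h, g, e, d}
  9. kckcA = {a, f, e, d}
  10. ckckcA = {b, h, g}
(closed under both — stop)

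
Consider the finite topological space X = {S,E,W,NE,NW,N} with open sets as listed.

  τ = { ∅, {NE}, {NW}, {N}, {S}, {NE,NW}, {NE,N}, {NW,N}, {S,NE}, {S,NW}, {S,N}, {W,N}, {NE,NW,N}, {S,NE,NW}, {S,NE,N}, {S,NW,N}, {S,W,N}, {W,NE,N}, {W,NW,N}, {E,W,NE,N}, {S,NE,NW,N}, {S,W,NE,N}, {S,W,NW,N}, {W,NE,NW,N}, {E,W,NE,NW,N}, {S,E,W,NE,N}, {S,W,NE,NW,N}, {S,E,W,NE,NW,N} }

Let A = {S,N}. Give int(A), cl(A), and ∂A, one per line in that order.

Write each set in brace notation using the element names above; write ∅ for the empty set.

interior: largest open inside A is {S,N} (from ∅, {N}, {S}, {S,N})
cl via duality: int({E,W,NE,NW}) = {NE,NW}, so X∖{NE,NW} = {S,E,W,N}
cl∖int = {E,W}

int(A) = {S,N}
cl(A)  = {S,E,W,N}
∂A     = {E,W}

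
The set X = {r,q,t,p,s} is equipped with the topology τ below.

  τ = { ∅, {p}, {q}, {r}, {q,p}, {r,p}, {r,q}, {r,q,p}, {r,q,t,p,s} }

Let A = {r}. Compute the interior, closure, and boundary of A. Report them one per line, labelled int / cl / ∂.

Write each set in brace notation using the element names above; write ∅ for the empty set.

interior: largest open inside A is {r} (from ∅, {r})
cl via duality: int({q,t,p,s}) = {q,p}, so X∖{q,p} = {r,t,s}
cl∖int = {t,s}

int(A) = {r}
cl(A)  = {r,t,s}
∂A     = {t,s}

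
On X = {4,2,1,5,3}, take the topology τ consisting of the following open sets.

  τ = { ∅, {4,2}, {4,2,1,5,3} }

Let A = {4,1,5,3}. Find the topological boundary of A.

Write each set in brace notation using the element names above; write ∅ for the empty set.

opens ⊆ A: ∅; union → int = ∅
complement {2}; its interior ∅; cl(A) = X∖∅ = {4,2,1,5,3}
boundary = {4,2,1,5,3} ∖ ∅ = {4,2,1,5,3}

{4,2,1,5,3}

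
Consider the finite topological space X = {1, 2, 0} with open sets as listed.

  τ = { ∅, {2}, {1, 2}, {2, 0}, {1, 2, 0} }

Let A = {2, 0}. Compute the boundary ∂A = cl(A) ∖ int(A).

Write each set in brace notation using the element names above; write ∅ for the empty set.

{1}

open subsets of A: ∅, {2}, {2, 0}; so int(A) = {2, 0}
closure: X∖int(X∖A) = X∖∅ = {1, 2, 0}
∂A = {1, 2, 0} minus {2, 0} = {1}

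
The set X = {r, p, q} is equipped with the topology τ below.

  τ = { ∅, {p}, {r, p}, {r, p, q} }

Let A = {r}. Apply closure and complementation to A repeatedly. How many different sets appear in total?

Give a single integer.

6

closure: X∖int(X∖A) = X∖{p} = {r, q}
Let k=closure and c=complement:
  1. A     = {r}
  2. kA    = {r, q}
  3. cA    = {p, q}
  4. ckA   = {p}
  5. kcA   = {r, p, q}
  6. ckcA  = ∅
— saturated at 6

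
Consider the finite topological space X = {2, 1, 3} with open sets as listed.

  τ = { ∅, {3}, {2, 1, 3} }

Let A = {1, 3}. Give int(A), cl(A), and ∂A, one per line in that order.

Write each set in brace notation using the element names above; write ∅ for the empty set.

int(A) = {3}
cl(A)  = {2, 1, 3}
∂A     = {2, 1}

open subsets of A: ∅, {3}; so int(A) = {3}
closure: X∖int(X∖A) = X∖∅ = {2, 1, 3}
∂A = {2, 1, 3} minus {3} = {2, 1}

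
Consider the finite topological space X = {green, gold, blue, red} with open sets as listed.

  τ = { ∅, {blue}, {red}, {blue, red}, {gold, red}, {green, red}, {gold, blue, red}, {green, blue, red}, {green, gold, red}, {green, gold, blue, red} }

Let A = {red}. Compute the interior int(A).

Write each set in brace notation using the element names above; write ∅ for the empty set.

{red}

interior: largest open inside A is {red} (from ∅, {red})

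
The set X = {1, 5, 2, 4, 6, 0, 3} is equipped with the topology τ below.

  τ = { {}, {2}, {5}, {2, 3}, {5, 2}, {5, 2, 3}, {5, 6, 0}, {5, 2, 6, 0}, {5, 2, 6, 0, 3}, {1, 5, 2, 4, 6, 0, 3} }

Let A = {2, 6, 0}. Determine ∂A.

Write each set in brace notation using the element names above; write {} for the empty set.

U open, U⊆A: {}, {2}. int(A) = ⋃ = {2}
X∖A={1, 5, 4, 3}, int(X∖A)={5}, hence cl(A)={1, 2, 4, 6, 0, 3}
∂A: remove int from cl → {1, 4, 6, 0, 3}

{1, 4, 6, 0, 3}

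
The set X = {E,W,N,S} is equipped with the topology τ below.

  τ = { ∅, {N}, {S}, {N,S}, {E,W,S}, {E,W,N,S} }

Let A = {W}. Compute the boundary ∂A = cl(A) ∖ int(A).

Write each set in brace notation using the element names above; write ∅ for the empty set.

interior: largest open inside A is ∅ (from ∅)
cl via duality: int({E,N,S}) = {N,S}, so X∖{N,S} = {E,W}
cl∖int = {E,W}

{E,W}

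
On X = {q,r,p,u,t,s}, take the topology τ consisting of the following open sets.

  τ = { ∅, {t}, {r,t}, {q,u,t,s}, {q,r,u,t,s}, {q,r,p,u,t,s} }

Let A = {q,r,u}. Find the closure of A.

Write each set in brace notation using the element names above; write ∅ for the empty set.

{q,r,p,u,s}

X∖A={p,t,s}, int(X∖A)={t}, hence cl(A)={q,r,p,u,s}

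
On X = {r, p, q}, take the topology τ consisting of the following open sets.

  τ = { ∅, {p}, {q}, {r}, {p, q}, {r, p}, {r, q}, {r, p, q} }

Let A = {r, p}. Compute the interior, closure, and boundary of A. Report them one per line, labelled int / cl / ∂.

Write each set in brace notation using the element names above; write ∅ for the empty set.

U open, U⊆A: ∅, {r}, {p}, {r, p}. int(A) = ⋃ = {r, p}
X∖A={q}, int(X∖A)={q}, hence cl(A)={r, p}
∂A: remove int from cl → ∅

int(A) = {r, p}
cl(A)  = {r, p}
∂A     = ∅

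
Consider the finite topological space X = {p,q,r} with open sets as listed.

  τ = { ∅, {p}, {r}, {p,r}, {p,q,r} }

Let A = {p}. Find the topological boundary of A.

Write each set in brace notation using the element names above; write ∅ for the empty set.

{q}

opens ⊆ A: ∅, {p}; union → int = {p}
complement {q,r}; its interior {r}; cl(A) = X∖{r} = {p,q}
boundary = {p,q} ∖ {p} = {q}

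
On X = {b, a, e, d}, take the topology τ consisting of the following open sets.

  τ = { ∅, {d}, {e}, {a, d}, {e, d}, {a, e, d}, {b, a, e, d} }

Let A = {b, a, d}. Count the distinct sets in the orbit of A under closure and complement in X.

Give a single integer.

cl via duality: int({e}) = {e}, so X∖{e} = {b, a, d}
Write k for closure, c for complement:
  1. A     = {b, a, d}
  2. cA    = {e}
  3. kcA   = {b, e}
  4. ckcA  = {a, d}
applying k or c yields no new set

4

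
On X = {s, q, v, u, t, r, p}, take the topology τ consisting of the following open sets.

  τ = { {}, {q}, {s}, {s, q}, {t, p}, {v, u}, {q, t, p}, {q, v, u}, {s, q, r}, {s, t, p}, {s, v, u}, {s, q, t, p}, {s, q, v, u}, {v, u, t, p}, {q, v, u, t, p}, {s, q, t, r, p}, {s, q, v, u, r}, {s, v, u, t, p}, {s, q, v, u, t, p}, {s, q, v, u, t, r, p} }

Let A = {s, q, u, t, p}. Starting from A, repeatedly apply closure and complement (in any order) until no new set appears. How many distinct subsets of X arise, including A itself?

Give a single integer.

8

closure: X∖int(X∖A) = X∖{} = {s, q, v, u, t, r, p}
Let k=closure and c=complement:
  1. A     = {s, q, u, t, p}
  2. kA    = {s, q, v, u, t, r, p}
  3. cA    = {v, r}
  4. ckA   = {}
  5. kcA   = {v, u, r}
  6. ckcA  = {s, q, t, p}
  7. kckcA = {s, q, t, r, p}
  8. ckckcA = {v, u}
— saturated at 8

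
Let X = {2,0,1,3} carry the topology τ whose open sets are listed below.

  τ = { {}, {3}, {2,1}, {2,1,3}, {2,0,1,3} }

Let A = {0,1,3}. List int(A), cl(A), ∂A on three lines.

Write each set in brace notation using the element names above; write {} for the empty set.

int(A) = {3}
cl(A)  = {2,0,1,3}
∂A     = {2,0,1}

opens ⊆ A: {}, {3}; union → int = {3}
complement {2}; its interior {}; cl(A) = X∖{} = {2,0,1,3}
boundary = {2,0,1,3} ∖ {3} = {2,0,1}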